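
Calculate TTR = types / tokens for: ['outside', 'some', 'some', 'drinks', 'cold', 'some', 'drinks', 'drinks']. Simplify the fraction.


Tokens: 8
Unique types: ('cold', 'drinks', 'outside', 'some') = 4
TTR = 4/8
Simplify: divide both by 4 -> 1/2
TTR = 1/2

1/2


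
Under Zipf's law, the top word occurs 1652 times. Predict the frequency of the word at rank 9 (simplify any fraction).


Zipf's law: freq(rank) = f1 / rank
f1 = 1652, rank = 9
freq = 1652 / 9
GCD(1652, 9) = 1
Simplified: 1652/9

1652/9


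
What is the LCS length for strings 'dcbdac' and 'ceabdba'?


DP table for LCS of 'dcbdac' and 'ceabdba':
       c  e  a  b  d  b  a
    0  0  0  0  0  0  0  0
  d 0  0  0  0  0  1  1  1
  c 0  1  1  1  1  1  1  1
  b 0  1  1  1  2  2  2  2
  d 0  1  1  1  2  3  3  3
  a 0  1  1  2  2  3  3  4
  c 0  1  1  2  2  3  3  4
LCS: 'cbda'
LCS length = 4

4


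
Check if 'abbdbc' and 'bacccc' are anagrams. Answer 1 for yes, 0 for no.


Sort characters of 'abbdbc': 'abbbcd'
Sort characters of 'bacccc': 'abcccc'
Sorted forms differ -> they are NOT anagrams
Result: 0

0


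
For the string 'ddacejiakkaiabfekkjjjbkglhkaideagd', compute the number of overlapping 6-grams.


String 'ddacejiakkaiabfekkjjjbkglhkaideagd' has length L = 34.
Number of overlapping n-grams = L - n + 1
Substituting: 34 - 6 + 1 = 29

29


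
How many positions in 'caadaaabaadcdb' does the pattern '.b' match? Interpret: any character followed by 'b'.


Pattern: .b means any character followed by 'b'.
Scanning 'caadaaabaadcdb' position-by-position:
  Pos 0: window 'ca' -> no
  Pos 1: window 'aa' -> no
  Pos 2: window 'ad' -> no
  Pos 3: window 'da' -> no
  Pos 4: window 'aa' -> no
  Pos 5: window 'aa' -> no
  Pos 6: window 'ab' -> MATCH
  Pos 7: window 'ba' -> no
  Pos 8: window 'aa' -> no
  Pos 9: window 'ad' -> no
  Pos 10: window 'dc' -> no
  Pos 11: window 'cd' -> no
  Pos 12: window 'db' -> MATCH
  Pos 13: window 'b' -> no
Total matches: 2

2


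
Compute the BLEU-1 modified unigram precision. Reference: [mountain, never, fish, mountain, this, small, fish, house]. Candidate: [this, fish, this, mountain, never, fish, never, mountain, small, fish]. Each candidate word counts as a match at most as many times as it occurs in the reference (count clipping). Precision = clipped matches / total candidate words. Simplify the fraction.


Reference word counts: {'fish': 2, 'house': 1, 'mountain': 2, 'never': 1, 'small': 1, 'this': 1}
Checking each candidate word (with clipping):
  'this' -> in reference (ref count 1, used 1/1) -> match (matches: 1)
  'fish' -> in reference (ref count 2, used 1/2) -> match (matches: 2)
  'this' -> ref count 1 already used up (1/1) -> clipped, no match (matches: 2)
  'mountain' -> in reference (ref count 2, used 1/2) -> match (matches: 3)
  'never' -> in reference (ref count 1, used 1/1) -> match (matches: 4)
  'fish' -> in reference (ref count 2, used 2/2) -> match (matches: 5)
  'never' -> ref count 1 already used up (1/1) -> clipped, no match (matches: 5)
  'mountain' -> in reference (ref count 2, used 2/2) -> match (matches: 6)
  'small' -> in reference (ref count 1, used 1/1) -> match (matches: 7)
  'fish' -> ref count 2 already used up (2/2) -> clipped, no match (matches: 7)
Clipped matches: 7, Candidate length: 10
Precision = 7/10

7/10


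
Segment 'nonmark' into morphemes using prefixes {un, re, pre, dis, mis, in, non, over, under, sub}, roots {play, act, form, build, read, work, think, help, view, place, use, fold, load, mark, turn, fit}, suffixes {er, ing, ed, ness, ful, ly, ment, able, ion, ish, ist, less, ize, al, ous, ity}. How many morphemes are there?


Segmenting 'nonmark' against the inventory:
  'non' -> prefix (morpheme 1)
  'mark' -> root (morpheme 2)
Total morphemes: 2

2


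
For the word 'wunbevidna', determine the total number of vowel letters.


Scanning each character of 'wunbevidna':
  Position 1: 'w' -> consonant (running count: 0)
  Position 2: 'u' -> vowel (running count: 1)
  Position 3: 'n' -> consonant (running count: 1)
  Position 4: 'b' -> consonant (running count: 1)
  Position 5: 'e' -> vowel (running count: 2)
  Position 6: 'v' -> consonant (running count: 2)
  Position 7: 'i' -> vowel (running count: 3)
  Position 8: 'd' -> consonant (running count: 3)
  Position 9: 'n' -> consonant (running count: 3)
  Position 10: 'a' -> vowel (running count: 4)
Total vowels: 4

4


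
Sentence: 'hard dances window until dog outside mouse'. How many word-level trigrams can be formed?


Word trigrams from [7] words:
  Trigram 1: (hard dances window)
  Trigram 2: (dances window until)
  Trigram 3: (window until dog)
  Trigram 4: (until dog outside)
  Trigram 5: (dog outside mouse)
Total word trigrams: 7 - 2 = 5

5


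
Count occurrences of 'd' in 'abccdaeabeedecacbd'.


Scanning 'abccdaeabeedecacbd' for 'd':
  Position 4: 'd' -> MATCH (count: 1)
  Position 11: 'd' -> MATCH (count: 2)
  Position 17: 'd' -> MATCH (count: 3)
Total occurrences of 'd': 3

3


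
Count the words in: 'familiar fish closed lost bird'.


Counting words by splitting on spaces:
  Word 1: 'familiar'
  Word 2: 'fish'
  Word 3: 'closed'
  Word 4: 'lost'
  Word 5: 'bird'
Total words: 5

5


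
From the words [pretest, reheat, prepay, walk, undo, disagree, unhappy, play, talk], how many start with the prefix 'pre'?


Checking each word for prefix 'pre':
  'pretest' -> YES, starts with 'pre' (count: 1)
  'reheat' -> no (count: 1)
  'prepay' -> YES, starts with 'pre' (count: 2)
  'walk' -> no (count: 2)
  'undo' -> no (count: 2)
  'disagree' -> no (count: 2)
  'unhappy' -> no (count: 2)
  'play' -> no (count: 2)
  'talk' -> no (count: 2)
Total with prefix 'pre': 2

2


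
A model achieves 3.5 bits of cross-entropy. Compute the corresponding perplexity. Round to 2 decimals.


Perplexity formula: PP = 2^H
H = 3.5
PP = 2^3.5
Decompose: 2^3.5 = 2^3 * 2^0.5 = 2^3 * sqrt(2)
2^3 = 8, sqrt(2) ~ 1.4142136
PP ~ 8 * 1.4142136 = 11.3137088
Rounded to 2 decimals: 11.31

11.31


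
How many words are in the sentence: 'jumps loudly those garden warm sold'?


Counting words by splitting on spaces:
  Word 1: 'jumps'
  Word 2: 'loudly'
  Word 3: 'those'
  Word 4: 'garden'
  Word 5: 'warm'
  Word 6: 'sold'
Total words: 6

6


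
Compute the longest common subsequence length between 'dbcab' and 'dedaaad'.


DP table for LCS of 'dbcab' and 'dedaaad':
       d  e  d  a  a  a  d
    0  0  0  0  0  0  0  0
  d 0  1  1  1  1  1  1  1
  b 0  1  1  1  1  1  1  1
  c 0  1  1  1  1  1  1  1
  a 0  1  1  1  2  2  2  2
  b 0  1  1  1  2  2  2  2
LCS: 'da'
LCS length = 2

2


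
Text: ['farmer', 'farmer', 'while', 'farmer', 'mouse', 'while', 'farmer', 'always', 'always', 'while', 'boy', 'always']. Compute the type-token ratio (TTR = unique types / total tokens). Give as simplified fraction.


Tokens: 12
Unique types: ('always', 'boy', 'farmer', 'mouse', 'while') = 5
TTR = 5/12
Already in lowest terms.

5/12


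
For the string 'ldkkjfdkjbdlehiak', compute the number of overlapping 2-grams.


String 'ldkkjfdkjbdlehiak' has length L = 17.
Number of overlapping n-grams = L - n + 1
Substituting: 17 - 2 + 1 = 16

16


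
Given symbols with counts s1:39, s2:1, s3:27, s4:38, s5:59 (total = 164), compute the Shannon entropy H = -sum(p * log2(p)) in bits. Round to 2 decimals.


Computing entropy H = -sum(p_i * log2(p_i)):
  s1: p = 39/164 = 0.2378, -p*log2(p) = 0.4928
  s2: p = 1/164 = 0.0061, -p*log2(p) = 0.0449
  s3: p = 27/164 = 0.1646, -p*log2(p) = 0.4285
  s4: p = 38/164 = 0.2317, -p*log2(p) = 0.4888
  s5: p = 59/164 = 0.3598, -p*log2(p) = 0.5306
H = sum of terms = 1.9856
Rounded to 2 decimals: 1.99

1.99


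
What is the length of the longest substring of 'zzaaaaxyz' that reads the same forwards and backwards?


Scanning 'zzaaaaxyz' for palindromic substrings.
Substring at positions 2-5: 'aaaa'.
Check: reverse('aaaa') = 'aaaa' -> palindrome confirmed.
Neighbouring characters ('z' / 'x') break symmetry, so it cannot extend further.
No longer palindromic substring exists; longest length = 4

4


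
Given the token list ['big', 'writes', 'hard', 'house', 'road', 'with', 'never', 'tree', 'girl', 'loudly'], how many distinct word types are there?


Listing all tokens and tracking unique types:
  Token 1: 'big' -> NEW (unique so far: 1)
  Token 2: 'writes' -> NEW (unique so far: 2)
  Token 3: 'hard' -> NEW (unique so far: 3)
  Token 4: 'house' -> NEW (unique so far: 4)
  Token 5: 'road' -> NEW (unique so far: 5)
  Token 6: 'with' -> NEW (unique so far: 6)
  Token 7: 'never' -> NEW (unique so far: 7)
  Token 8: 'tree' -> NEW (unique so far: 8)
  Token 9: 'girl' -> NEW (unique so far: 9)
  Token 10: 'loudly' -> NEW (unique so far: 10)
Unique types: ('big', 'girl', 'hard', 'house', 'loudly', 'never', 'road', 'tree', 'with', 'writes')
Vocabulary size: 10

10


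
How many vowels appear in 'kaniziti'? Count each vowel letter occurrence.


Scanning each character of 'kaniziti':
  Position 1: 'k' -> consonant (running count: 0)
  Position 2: 'a' -> vowel (running count: 1)
  Position 3: 'n' -> consonant (running count: 1)
  Position 4: 'i' -> vowel (running count: 2)
  Position 5: 'z' -> consonant (running count: 2)
  Position 6: 'i' -> vowel (running count: 3)
  Position 7: 't' -> consonant (running count: 3)
  Position 8: 'i' -> vowel (running count: 4)
Total vowels: 4

4


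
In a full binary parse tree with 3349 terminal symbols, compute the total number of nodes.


Leaf nodes (terminals): 3349
Internal nodes = n - 1 = 3349 - 1 = 3348
Total = leaves + internal = 3349 + 3348 = 6697

6697


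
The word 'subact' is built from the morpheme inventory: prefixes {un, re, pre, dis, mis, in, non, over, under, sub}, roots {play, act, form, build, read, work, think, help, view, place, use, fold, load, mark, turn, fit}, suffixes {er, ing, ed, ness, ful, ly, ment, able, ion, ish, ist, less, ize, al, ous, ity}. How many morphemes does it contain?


Segmenting 'subact' against the inventory:
  'sub' -> prefix (morpheme 1)
  'act' -> root (morpheme 2)
Total morphemes: 2

2


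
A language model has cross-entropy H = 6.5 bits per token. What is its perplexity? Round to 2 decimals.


Perplexity formula: PP = 2^H
H = 6.5
PP = 2^6.5
Decompose: 2^6.5 = 2^6 * 2^0.5 = 2^6 * sqrt(2)
2^6 = 64, sqrt(2) ~ 1.4142136
PP ~ 64 * 1.4142136 = 90.5096704
Rounded to 2 decimals: 90.51

90.51


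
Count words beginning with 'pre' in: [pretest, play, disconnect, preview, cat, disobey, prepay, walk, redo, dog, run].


Checking each word for prefix 'pre':
  'pretest' -> YES, starts with 'pre' (count: 1)
  'play' -> no (count: 1)
  'disconnect' -> no (count: 1)
  'preview' -> YES, starts with 'pre' (count: 2)
  'cat' -> no (count: 2)
  'disobey' -> no (count: 2)
  'prepay' -> YES, starts with 'pre' (count: 3)
  'walk' -> no (count: 3)
  'redo' -> no (count: 3)
  'dog' -> no (count: 3)
  'run' -> no (count: 3)
Total with prefix 'pre': 3

3


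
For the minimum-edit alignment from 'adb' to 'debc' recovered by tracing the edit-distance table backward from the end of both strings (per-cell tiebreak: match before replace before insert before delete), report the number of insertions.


Edit distance = 3. Backtracking from cell (3, 4) with preference match > replace > insert > delete,
then listing the resulting alignment 'adb' -> 'debc' left to right:
  Step 1: replace a->d
  Step 2: replace d->e
  Step 3: keep 'b'
  Step 4: insert 'c' [insertion #1]
Total insertions: 1

1


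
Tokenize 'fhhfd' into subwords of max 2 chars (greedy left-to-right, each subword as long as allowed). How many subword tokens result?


'fhhfd' has 5 characters.
Chunking with max size 2:
  Chunk 1: 'fh' (positions 0-1)
  Chunk 2: 'hf' (positions 2-3)
  Chunk 3: 'd' (positions 4-4)
Total chunks: ceil(5 / 2) = 3

3


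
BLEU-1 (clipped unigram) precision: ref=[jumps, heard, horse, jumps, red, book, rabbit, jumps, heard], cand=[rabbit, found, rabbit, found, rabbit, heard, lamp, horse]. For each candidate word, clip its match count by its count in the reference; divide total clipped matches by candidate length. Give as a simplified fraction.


Reference word counts: {'book': 1, 'heard': 2, 'horse': 1, 'jumps': 3, 'rabbit': 1, 'red': 1}
Checking each candidate word (with clipping):
  'rabbit' -> in reference (ref count 1, used 1/1) -> match (matches: 1)
  'found' -> not in reference -> no match (matches: 1)
  'rabbit' -> ref count 1 already used up (1/1) -> clipped, no match (matches: 1)
  'found' -> not in reference -> no match (matches: 1)
  'rabbit' -> ref count 1 already used up (1/1) -> clipped, no match (matches: 1)
  'heard' -> in reference (ref count 2, used 1/2) -> match (matches: 2)
  'lamp' -> not in reference -> no match (matches: 2)
  'horse' -> in reference (ref count 1, used 1/1) -> match (matches: 3)
Clipped matches: 3, Candidate length: 8
Precision = 3/8

3/8


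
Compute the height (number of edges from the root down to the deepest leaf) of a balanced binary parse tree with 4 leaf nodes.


In a balanced binary tree with n leaves the deepest leaf is ceil(log2(n)) edges below the root.
log2(4) = 2.0000
ceil(2.0000) = 2
height (edges) = 2

2


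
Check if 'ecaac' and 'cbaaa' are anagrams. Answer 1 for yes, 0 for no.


Sort characters of 'ecaac': 'aacce'
Sort characters of 'cbaaa': 'aaabc'
Sorted forms differ -> they are NOT anagrams
Result: 0

0


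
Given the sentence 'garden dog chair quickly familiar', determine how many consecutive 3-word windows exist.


Word trigrams from [5] words:
  Trigram 1: (garden dog chair)
  Trigram 2: (dog chair quickly)
  Trigram 3: (chair quickly familiar)
Total word trigrams: 5 - 2 = 3

3


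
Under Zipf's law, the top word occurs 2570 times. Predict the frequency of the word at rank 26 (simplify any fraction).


Zipf's law: freq(rank) = f1 / rank
f1 = 2570, rank = 26
freq = 2570 / 26
GCD(2570, 26) = 2
Simplified: 1285/13

1285/13


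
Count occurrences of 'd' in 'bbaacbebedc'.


Scanning 'bbaacbebedc' for 'd':
  Position 9: 'd' -> MATCH (count: 1)
Total occurrences of 'd': 1

1


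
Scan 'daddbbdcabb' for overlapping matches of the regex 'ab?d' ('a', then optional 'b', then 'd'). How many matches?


Pattern: ab?d means 'a', then optional 'b', then 'd'.
Scanning 'daddbbdcabb' position-by-position:
  Pos 0: window 'dad' -> no
  Pos 1: window 'add' -> MATCH
  Pos 2: window 'ddb' -> no
  Pos 3: window 'dbb' -> no
  Pos 4: window 'bbd' -> no
  Pos 5: window 'bdc' -> no
  Pos 6: window 'dca' -> no
  Pos 7: window 'cab' -> no
  Pos 8: window 'abb' -> no
  Pos 9: window 'bb' -> no
  Pos 10: window 'b' -> no
Total matches: 1

1


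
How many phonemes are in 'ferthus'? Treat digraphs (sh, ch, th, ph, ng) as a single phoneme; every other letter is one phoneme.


Parsing 'ferthus' greedily, digraphs first:
  'f' -> consonant phoneme (phonemes so far: 1)
  'e' -> vowel phoneme (phonemes so far: 2)
  'r' -> consonant phoneme (phonemes so far: 3)
  'th' -> digraph (1 consonant phoneme) (phonemes so far: 4)
  'u' -> vowel phoneme (phonemes so far: 5)
  's' -> consonant phoneme (phonemes so far: 6)
Total phonemes: 6

6


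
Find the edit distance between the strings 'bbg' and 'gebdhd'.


Building DP table for s1='bbg' (len 3) and s2='gebdhd' (len 6):
       g  e  b  d  h  d
    0  1  2  3  4  5  6
  b 1  1  2  2  3  4  5
  b 2  2  2  2  3  4  5
  g 3  2  3  3  3  4  5
Edit distance = dp[3][6] = 5

5


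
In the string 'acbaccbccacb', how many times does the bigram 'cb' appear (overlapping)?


Scanning 'acbaccbccacb' for bigram 'cb':
  Position 0: 'ac' -> no
  Position 1: 'cb' -> MATCH
  Position 2: 'ba' -> no
  Position 3: 'ac' -> no
  Position 4: 'cc' -> no
  Position 5: 'cb' -> MATCH
  Position 6: 'bc' -> no
  Position 7: 'cc' -> no
  Position 8: 'ca' -> no
  Position 9: 'ac' -> no
  Position 10: 'cb' -> MATCH
Total matches: 3

3


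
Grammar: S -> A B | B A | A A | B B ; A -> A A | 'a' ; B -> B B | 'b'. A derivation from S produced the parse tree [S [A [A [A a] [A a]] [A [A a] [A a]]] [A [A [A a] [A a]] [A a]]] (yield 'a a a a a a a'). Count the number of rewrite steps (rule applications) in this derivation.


Every bracketed nonterminal node [X ...] in the tree is produced by exactly one rule application.
Reading the tree off as a leftmost derivation:
  Step 1: S  =>  A A   (applied S -> A A)
  Step 2: A A  =>  A A A   (applied A -> A A)
  Step 3: A A A  =>  A A A A   (applied A -> A A)
  Step 4: A A A A  =>  a A A A   (applied A -> a)
  Step 5: a A A A  =>  a a A A   (applied A -> a)
  Step 6: a a A A  =>  a a A A A   (applied A -> A A)
  Step 7: a a A A A  =>  a a a A A   (applied A -> a)
  Step 8: a a a A A  =>  a a a a A   (applied A -> a)
  Step 9: a a a a A  =>  a a a a A A   (applied A -> A A)
  Step 10: a a a a A A  =>  a a a a A A A   (applied A -> A A)
  Step 11: a a a a A A A  =>  a a a a a A A   (applied A -> a)
  Step 12: a a a a a A A  =>  a a a a a a A   (applied A -> a)
  Step 13: a a a a a a A  =>  a a a a a a a   (applied A -> a)
Final yield: a a a a a a a
Total rewrite steps: 13

13


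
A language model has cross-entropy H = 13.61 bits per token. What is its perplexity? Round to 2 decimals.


Perplexity formula: PP = 2^H
H = 13.61
PP = 2^13.61
Decompose: 2^13.61 = 2^13 * 2^0.61
2^13 = 8192, 2^0.61 ~ 1.5262592
PP ~ 8192 * 1.5262592 = 12503.1153664
Rounded to 2 decimals: 12503.12

12503.12


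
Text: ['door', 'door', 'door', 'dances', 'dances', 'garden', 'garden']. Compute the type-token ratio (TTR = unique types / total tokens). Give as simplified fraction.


Tokens: 7
Unique types: ('dances', 'door', 'garden') = 3
TTR = 3/7
Already in lowest terms.

3/7


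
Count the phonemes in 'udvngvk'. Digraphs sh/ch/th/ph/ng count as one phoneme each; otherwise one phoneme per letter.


Parsing 'udvngvk' greedily, digraphs first:
  'u' -> vowel phoneme (phonemes so far: 1)
  'd' -> consonant phoneme (phonemes so far: 2)
  'v' -> consonant phoneme (phonemes so far: 3)
  'ng' -> digraph (1 consonant phoneme) (phonemes so far: 4)
  'v' -> consonant phoneme (phonemes so far: 5)
  'k' -> consonant phoneme (phonemes so far: 6)
Total phonemes: 6

6


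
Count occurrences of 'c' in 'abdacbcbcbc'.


Scanning 'abdacbcbcbc' for 'c':
  Position 4: 'c' -> MATCH (count: 1)
  Position 6: 'c' -> MATCH (count: 2)
  Position 8: 'c' -> MATCH (count: 3)
  Position 10: 'c' -> MATCH (count: 4)
Total occurrences of 'c': 4

4


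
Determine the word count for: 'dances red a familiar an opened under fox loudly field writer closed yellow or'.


Counting words by splitting on spaces:
  Word 1: 'dances'
  Word 2: 'red'
  Word 3: 'a'
  Word 4: 'familiar'
  Word 5: 'an'
  Word 6: 'opened'
  Word 7: 'under'
  Word 8: 'fox'
  Word 9: 'loudly'
  Word 10: 'field'
  Word 11: 'writer'
  Word 12: 'closed'
  Word 13: 'yellow'
  Word 14: 'or'
Total words: 14

14


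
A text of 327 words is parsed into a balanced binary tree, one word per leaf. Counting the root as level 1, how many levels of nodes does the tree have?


In a balanced binary tree with n leaves the deepest leaf is ceil(log2(n)) edges below the root,
so counting node levels inclusive of root and leaves gives ceil(log2(n)) + 1 levels.
log2(327) = 8.3531
ceil(8.3531) = 9
levels = 9 + 1 = 10

10


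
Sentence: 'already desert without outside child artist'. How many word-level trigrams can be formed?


Word trigrams from [6] words:
  Trigram 1: (already desert without)
  Trigram 2: (desert without outside)
  Trigram 3: (without outside child)
  Trigram 4: (outside child artist)
Total word trigrams: 6 - 2 = 4

4


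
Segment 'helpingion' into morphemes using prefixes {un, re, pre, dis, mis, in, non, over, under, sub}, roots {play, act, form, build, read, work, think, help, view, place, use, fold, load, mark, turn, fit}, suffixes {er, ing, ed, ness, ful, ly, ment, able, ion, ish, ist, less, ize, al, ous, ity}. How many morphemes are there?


Segmenting 'helpingion' against the inventory:
  'help' -> root (morpheme 1)
  'ing' -> suffix (morpheme 2)
  'ion' -> suffix (morpheme 3)
Total morphemes: 3

3


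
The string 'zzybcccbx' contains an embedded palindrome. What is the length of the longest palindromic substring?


Scanning 'zzybcccbx' for palindromic substrings.
Substring at positions 3-7: 'bcccb'.
Check: reverse('bcccb') = 'bcccb' -> palindrome confirmed.
Neighbouring characters ('y' / 'x') break symmetry, so it cannot extend further.
No longer palindromic substring exists; longest length = 5

5


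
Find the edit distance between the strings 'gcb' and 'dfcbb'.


Building DP table for s1='gcb' (len 3) and s2='dfcbb' (len 5):
       d  f  c  b  b
    0  1  2  3  4  5
  g 1  1  2  3  4  5
  c 2  2  2  2  3  4
  b 3  3  3  3  2  3
Edit distance = dp[3][5] = 3

3


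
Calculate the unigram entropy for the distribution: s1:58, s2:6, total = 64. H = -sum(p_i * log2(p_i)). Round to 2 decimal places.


Computing entropy H = -sum(p_i * log2(p_i)):
  s1: p = 58/64 = 0.9062, -p*log2(p) = 0.1287
  s2: p = 6/64 = 0.0938, -p*log2(p) = 0.3202
H = sum of terms = 0.4489
Rounded to 2 decimals: 0.45

0.45


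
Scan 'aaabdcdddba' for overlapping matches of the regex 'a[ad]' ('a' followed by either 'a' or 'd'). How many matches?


Pattern: a[ad] means 'a' followed by either 'a' or 'd'.
Scanning 'aaabdcdddba' position-by-position:
  Pos 0: window 'aa' -> MATCH
  Pos 1: window 'aa' -> MATCH
  Pos 2: window 'ab' -> no
  Pos 3: window 'bd' -> no
  Pos 4: window 'dc' -> no
  Pos 5: window 'cd' -> no
  Pos 6: window 'dd' -> no
  Pos 7: window 'dd' -> no
  Pos 8: window 'db' -> no
  Pos 9: window 'ba' -> no
  Pos 10: window 'a' -> no
Total matches: 2

2


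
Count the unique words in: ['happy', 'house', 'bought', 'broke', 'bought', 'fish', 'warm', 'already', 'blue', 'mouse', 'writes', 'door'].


Listing all tokens and tracking unique types:
  Token 1: 'happy' -> NEW (unique so far: 1)
  Token 2: 'house' -> NEW (unique so far: 2)
  Token 3: 'bought' -> NEW (unique so far: 3)
  Token 4: 'broke' -> NEW (unique so far: 4)
  Token 5: 'bought' -> duplicate (unique so far: 4)
  Token 6: 'fish' -> NEW (unique so far: 5)
  Token 7: 'warm' -> NEW (unique so far: 6)
  Token 8: 'already' -> NEW (unique so far: 7)
  Token 9: 'blue' -> NEW (unique so far: 8)
  Token 10: 'mouse' -> NEW (unique so far: 9)
  Token 11: 'writes' -> NEW (unique so far: 10)
  Token 12: 'door' -> NEW (unique so far: 11)
Unique types: ('already', 'blue', 'bought', 'broke', 'door', 'fish', 'happy', 'house', 'mouse', 'warm', 'writes')
Vocabulary size: 11

11


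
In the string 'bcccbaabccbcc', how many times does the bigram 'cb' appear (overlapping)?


Scanning 'bcccbaabccbcc' for bigram 'cb':
  Position 0: 'bc' -> no
  Position 1: 'cc' -> no
  Position 2: 'cc' -> no
  Position 3: 'cb' -> MATCH
  Position 4: 'ba' -> no
  Position 5: 'aa' -> no
  Position 6: 'ab' -> no
  Position 7: 'bc' -> no
  Position 8: 'cc' -> no
  Position 9: 'cb' -> MATCH
  Position 10: 'bc' -> no
  Position 11: 'cc' -> no
Total matches: 2

2


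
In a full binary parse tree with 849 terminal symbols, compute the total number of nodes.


Leaf nodes (terminals): 849
Internal nodes = n - 1 = 849 - 1 = 848
Total = leaves + internal = 849 + 848 = 1697

1697


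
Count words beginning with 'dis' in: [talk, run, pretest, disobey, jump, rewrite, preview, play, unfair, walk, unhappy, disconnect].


Checking each word for prefix 'dis':
  'talk' -> no (count: 0)
  'run' -> no (count: 0)
  'pretest' -> no (count: 0)
  'disobey' -> YES, starts with 'dis' (count: 1)
  'jump' -> no (count: 1)
  'rewrite' -> no (count: 1)
  'preview' -> no (count: 1)
  'play' -> no (count: 1)
  'unfair' -> no (count: 1)
  'walk' -> no (count: 1)
  'unhappy' -> no (count: 1)
  'disconnect' -> YES, starts with 'dis' (count: 2)
Total with prefix 'dis': 2

2


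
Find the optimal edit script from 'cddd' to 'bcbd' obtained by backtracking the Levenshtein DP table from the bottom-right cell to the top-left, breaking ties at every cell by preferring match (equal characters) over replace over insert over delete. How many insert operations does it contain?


Edit distance = 3. Backtracking from cell (4, 4) with preference match > replace > insert > delete,
then listing the resulting alignment 'cddd' -> 'bcbd' left to right:
  Step 1: replace c->b
  Step 2: replace d->c
  Step 3: replace d->b
  Step 4: keep 'd'
Total insertions: 0

0


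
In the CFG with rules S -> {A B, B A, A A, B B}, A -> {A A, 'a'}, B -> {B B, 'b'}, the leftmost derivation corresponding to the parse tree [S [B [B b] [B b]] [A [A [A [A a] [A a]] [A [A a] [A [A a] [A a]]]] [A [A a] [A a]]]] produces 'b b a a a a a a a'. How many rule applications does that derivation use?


Every bracketed nonterminal node [X ...] in the tree is produced by exactly one rule application.
Reading the tree off as a leftmost derivation:
  Step 1: S  =>  B A   (applied S -> B A)
  Step 2: B A  =>  B B A   (applied B -> B B)
  Step 3: B B A  =>  b B A   (applied B -> b)
  Step 4: b B A  =>  b b A   (applied B -> b)
  Step 5: b b A  =>  b b A A   (applied A -> A A)
  Step 6: b b A A  =>  b b A A A   (applied A -> A A)
  Step 7: b b A A A  =>  b b A A A A   (applied A -> A A)
  Step 8: b b A A A A  =>  b b a A A A   (applied A -> a)
  Step 9: b b a A A A  =>  b b a a A A   (applied A -> a)
  Step 10: b b a a A A  =>  b b a a A A A   (applied A -> A A)
  Step 11: b b a a A A A  =>  b b a a a A A   (applied A -> a)
  Step 12: b b a a a A A  =>  b b a a a A A A   (applied A -> A A)
  Step 13: b b a a a A A A  =>  b b a a a a A A   (applied A -> a)
  Step 14: b b a a a a A A  =>  b b a a a a a A   (applied A -> a)
  Step 15: b b a a a a a A  =>  b b a a a a a A A   (applied A -> A A)
  Step 16: b b a a a a a A A  =>  b b a a a a a a A   (applied A -> a)
  Step 17: b b a a a a a a A  =>  b b a a a a a a a   (applied A -> a)
Final yield: b b a a a a a a a
Total rewrite steps: 17

17


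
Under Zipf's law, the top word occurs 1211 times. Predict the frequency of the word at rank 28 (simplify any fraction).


Zipf's law: freq(rank) = f1 / rank
f1 = 1211, rank = 28
freq = 1211 / 28
GCD(1211, 28) = 7
Simplified: 173/4

173/4


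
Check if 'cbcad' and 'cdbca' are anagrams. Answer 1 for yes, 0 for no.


Sort characters of 'cbcad': 'abccd'
Sort characters of 'cdbca': 'abccd'
Sorted forms match -> they ARE anagrams
Result: 1

1


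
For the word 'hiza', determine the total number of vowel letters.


Scanning each character of 'hiza':
  Position 1: 'h' -> consonant (running count: 0)
  Position 2: 'i' -> vowel (running count: 1)
  Position 3: 'z' -> consonant (running count: 1)
  Position 4: 'a' -> vowel (running count: 2)
Total vowels: 2

2


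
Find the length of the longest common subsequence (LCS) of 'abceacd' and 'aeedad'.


DP table for LCS of 'abceacd' and 'aeedad':
       a  e  e  d  a  d
    0  0  0  0  0  0  0
  a 0  1  1  1  1  1  1
  b 0  1  1  1  1  1  1
  c 0  1  1  1  1  1  1
  e 0  1  2  2  2  2  2
  a 0  1  2  2  2  3  3
  c 0  1  2  2  2  3  3
  d 0  1  2  2  3  3  4
LCS: 'aead'
LCS length = 4

4


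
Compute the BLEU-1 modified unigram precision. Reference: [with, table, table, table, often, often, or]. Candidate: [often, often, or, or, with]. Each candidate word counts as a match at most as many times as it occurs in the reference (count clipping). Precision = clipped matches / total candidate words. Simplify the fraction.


Reference word counts: {'often': 2, 'or': 1, 'table': 3, 'with': 1}
Checking each candidate word (with clipping):
  'often' -> in reference (ref count 2, used 1/2) -> match (matches: 1)
  'often' -> in reference (ref count 2, used 2/2) -> match (matches: 2)
  'or' -> in reference (ref count 1, used 1/1) -> match (matches: 3)
  'or' -> ref count 1 already used up (1/1) -> clipped, no match (matches: 3)
  'with' -> in reference (ref count 1, used 1/1) -> match (matches: 4)
Clipped matches: 4, Candidate length: 5
Precision = 4/5

4/5


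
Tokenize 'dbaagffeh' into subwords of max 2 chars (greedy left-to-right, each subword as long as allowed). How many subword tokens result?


'dbaagffeh' has 9 characters.
Chunking with max size 2:
  Chunk 1: 'db' (positions 0-1)
  Chunk 2: 'aa' (positions 2-3)
  Chunk 3: 'gf' (positions 4-5)
  Chunk 4: 'fe' (positions 6-7)
  Chunk 5: 'h' (positions 8-8)
Total chunks: ceil(9 / 2) = 5

5


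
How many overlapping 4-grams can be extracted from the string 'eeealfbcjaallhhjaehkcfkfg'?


String 'eeealfbcjaallhhjaehkcfkfg' has length L = 25.
Number of overlapping n-grams = L - n + 1
Substituting: 25 - 4 + 1 = 22

22


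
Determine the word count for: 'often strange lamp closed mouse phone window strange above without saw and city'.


Counting words by splitting on spaces:
  Word 1: 'often'
  Word 2: 'strange'
  Word 3: 'lamp'
  Word 4: 'closed'
  Word 5: 'mouse'
  Word 6: 'phone'
  Word 7: 'window'
  Word 8: 'strange'
  Word 9: 'above'
  Word 10: 'without'
  Word 11: 'saw'
  Word 12: 'and'
  Word 13: 'city'
Total words: 13

13


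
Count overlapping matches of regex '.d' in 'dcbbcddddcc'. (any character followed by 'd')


Pattern: .d means any character followed by 'd'.
Scanning 'dcbbcddddcc' position-by-position:
  Pos 0: window 'dc' -> no
  Pos 1: window 'cb' -> no
  Pos 2: window 'bb' -> no
  Pos 3: window 'bc' -> no
  Pos 4: window 'cd' -> MATCH
  Pos 5: window 'dd' -> MATCH
  Pos 6: window 'dd' -> MATCH
  Pos 7: window 'dd' -> MATCH
  Pos 8: window 'dc' -> no
  Pos 9: window 'cc' -> no
  Pos 10: window 'c' -> no
Total matches: 4

4


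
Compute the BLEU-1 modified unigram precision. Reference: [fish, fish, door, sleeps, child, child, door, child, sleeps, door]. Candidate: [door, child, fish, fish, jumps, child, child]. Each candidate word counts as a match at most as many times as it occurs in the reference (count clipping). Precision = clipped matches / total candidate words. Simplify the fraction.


Reference word counts: {'child': 3, 'door': 3, 'fish': 2, 'sleeps': 2}
Checking each candidate word (with clipping):
  'door' -> in reference (ref count 3, used 1/3) -> match (matches: 1)
  'child' -> in reference (ref count 3, used 1/3) -> match (matches: 2)
  'fish' -> in reference (ref count 2, used 1/2) -> match (matches: 3)
  'fish' -> in reference (ref count 2, used 2/2) -> match (matches: 4)
  'jumps' -> not in reference -> no match (matches: 4)
  'child' -> in reference (ref count 3, used 2/3) -> match (matches: 5)
  'child' -> in reference (ref count 3, used 3/3) -> match (matches: 6)
Clipped matches: 6, Candidate length: 7
Precision = 6/7

6/7


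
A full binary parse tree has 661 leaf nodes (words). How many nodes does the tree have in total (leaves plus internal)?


Leaf nodes (terminals): 661
Internal nodes = n - 1 = 661 - 1 = 660
Total = leaves + internal = 661 + 660 = 1321

1321


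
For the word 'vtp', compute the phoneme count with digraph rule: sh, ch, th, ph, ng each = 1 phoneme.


Parsing 'vtp' greedily, digraphs first:
  'v' -> consonant phoneme (phonemes so far: 1)
  't' -> consonant phoneme (phonemes so far: 2)
  'p' -> consonant phoneme (phonemes so far: 3)
Total phonemes: 3

3


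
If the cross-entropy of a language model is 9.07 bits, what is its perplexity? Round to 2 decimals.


Perplexity formula: PP = 2^H
H = 9.07
PP = 2^9.07
Decompose: 2^9.07 = 2^9 * 2^0.07
2^9 = 512, 2^0.07 ~ 1.0497167
PP ~ 512 * 1.0497167 = 537.4549504
Rounded to 2 decimals: 537.45

537.45


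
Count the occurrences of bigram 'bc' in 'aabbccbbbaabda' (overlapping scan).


Scanning 'aabbccbbbaabda' for bigram 'bc':
  Position 0: 'aa' -> no
  Position 1: 'ab' -> no
  Position 2: 'bb' -> no
  Position 3: 'bc' -> MATCH
  Position 4: 'cc' -> no
  Position 5: 'cb' -> no
  Position 6: 'bb' -> no
  Position 7: 'bb' -> no
  Position 8: 'ba' -> no
  Position 9: 'aa' -> no
  Position 10: 'ab' -> no
  Position 11: 'bd' -> no
  Position 12: 'da' -> no
Total matches: 1

1


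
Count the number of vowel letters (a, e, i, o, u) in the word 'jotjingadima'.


Scanning each character of 'jotjingadima':
  Position 1: 'j' -> consonant (running count: 0)
  Position 2: 'o' -> vowel (running count: 1)
  Position 3: 't' -> consonant (running count: 1)
  Position 4: 'j' -> consonant (running count: 1)
  Position 5: 'i' -> vowel (running count: 2)
  Position 6: 'n' -> consonant (running count: 2)
  Position 7: 'g' -> consonant (running count: 2)
  Position 8: 'a' -> vowel (running count: 3)
  Position 9: 'd' -> consonant (running count: 3)
  Position 10: 'i' -> vowel (running count: 4)
  Position 11: 'm' -> consonant (running count: 4)
  Position 12: 'a' -> vowel (running count: 5)
Total vowels: 5

5


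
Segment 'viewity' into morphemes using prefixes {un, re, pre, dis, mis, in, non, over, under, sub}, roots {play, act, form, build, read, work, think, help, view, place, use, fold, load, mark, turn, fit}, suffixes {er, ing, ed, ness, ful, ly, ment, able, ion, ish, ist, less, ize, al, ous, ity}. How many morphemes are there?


Segmenting 'viewity' against the inventory:
  'view' -> root (morpheme 1)
  'ity' -> suffix (morpheme 2)
Total morphemes: 2

2


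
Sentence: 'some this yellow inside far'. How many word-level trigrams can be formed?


Word trigrams from [5] words:
  Trigram 1: (some this yellow)
  Trigram 2: (this yellow inside)
  Trigram 3: (yellow inside far)
Total word trigrams: 5 - 2 = 3

3


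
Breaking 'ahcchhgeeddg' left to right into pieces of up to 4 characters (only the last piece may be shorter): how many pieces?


'ahcchhgeeddg' has 12 characters.
Chunking with max size 4:
  Chunk 1: 'ahcc' (positions 0-3)
  Chunk 2: 'hhge' (positions 4-7)
  Chunk 3: 'eddg' (positions 8-11)
Total chunks: ceil(12 / 4) = 3

3


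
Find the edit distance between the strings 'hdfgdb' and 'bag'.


Building DP table for s1='hdfgdb' (len 6) and s2='bag' (len 3):
       b  a  g
    0  1  2  3
  h 1  1  2  3
  d 2  2  2  3
  f 3  3  3  3
  g 4  4  4  3
  d 5  5  5  4
  b 6  5  6  5
Edit distance = dp[6][3] = 5

5


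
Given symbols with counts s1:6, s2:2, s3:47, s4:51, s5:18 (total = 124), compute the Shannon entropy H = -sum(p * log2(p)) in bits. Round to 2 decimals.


Computing entropy H = -sum(p_i * log2(p_i)):
  s1: p = 6/124 = 0.0484, -p*log2(p) = 0.2114
  s2: p = 2/124 = 0.0161, -p*log2(p) = 0.0960
  s3: p = 47/124 = 0.3790, -p*log2(p) = 0.5305
  s4: p = 51/124 = 0.4113, -p*log2(p) = 0.5272
  s5: p = 18/124 = 0.1452, -p*log2(p) = 0.4042
H = sum of terms = 1.7693
Rounded to 2 decimals: 1.77

1.77


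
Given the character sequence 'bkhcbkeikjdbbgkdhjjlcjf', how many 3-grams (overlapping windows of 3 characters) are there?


String 'bkhcbkeikjdbbgkdhjjlcjf' has length L = 23.
Number of overlapping n-grams = L - n + 1
Substituting: 23 - 3 + 1 = 21

21


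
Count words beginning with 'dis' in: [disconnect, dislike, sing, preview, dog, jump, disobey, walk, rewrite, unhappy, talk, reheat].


Checking each word for prefix 'dis':
  'disconnect' -> YES, starts with 'dis' (count: 1)
  'dislike' -> YES, starts with 'dis' (count: 2)
  'sing' -> no (count: 2)
  'preview' -> no (count: 2)
  'dog' -> no (count: 2)
  'jump' -> no (count: 2)
  'disobey' -> YES, starts with 'dis' (count: 3)
  'walk' -> no (count: 3)
  'rewrite' -> no (count: 3)
  'unhappy' -> no (count: 3)
  'talk' -> no (count: 3)
  'reheat' -> no (count: 3)
Total with prefix 'dis': 3

3


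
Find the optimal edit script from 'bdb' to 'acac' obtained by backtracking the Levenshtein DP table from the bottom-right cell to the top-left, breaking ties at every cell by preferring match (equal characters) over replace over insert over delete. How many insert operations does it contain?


Edit distance = 4. Backtracking from cell (3, 4) with preference match > replace > insert > delete,
then listing the resulting alignment 'bdb' -> 'acac' left to right:
  Step 1: insert 'a' [insertion #1]
  Step 2: replace b->c
  Step 3: replace d->a
  Step 4: replace b->c
Total insertions: 1

1


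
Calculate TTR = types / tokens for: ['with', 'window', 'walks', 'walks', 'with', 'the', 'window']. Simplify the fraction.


Tokens: 7
Unique types: ('the', 'walks', 'window', 'with') = 4
TTR = 4/7
Already in lowest terms.

4/7


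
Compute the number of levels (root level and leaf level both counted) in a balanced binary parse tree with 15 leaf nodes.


In a balanced binary tree with n leaves the deepest leaf is ceil(log2(n)) edges below the root,
so counting node levels inclusive of root and leaves gives ceil(log2(n)) + 1 levels.
log2(15) = 3.9069
ceil(3.9069) = 4
levels = 4 + 1 = 5

5


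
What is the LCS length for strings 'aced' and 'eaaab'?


DP table for LCS of 'aced' and 'eaaab':
       e  a  a  a  b
    0  0  0  0  0  0
  a 0  0  1  1  1  1
  c 0  0  1  1  1  1
  e 0  1  1  1  1  1
  d 0  1  1  1  1  1
LCS: 'a'
LCS length = 1

1


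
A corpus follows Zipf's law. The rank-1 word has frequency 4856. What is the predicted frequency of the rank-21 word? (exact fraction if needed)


Zipf's law: freq(rank) = f1 / rank
f1 = 4856, rank = 21
freq = 4856 / 21
GCD(4856, 21) = 1
Simplified: 4856/21

4856/21


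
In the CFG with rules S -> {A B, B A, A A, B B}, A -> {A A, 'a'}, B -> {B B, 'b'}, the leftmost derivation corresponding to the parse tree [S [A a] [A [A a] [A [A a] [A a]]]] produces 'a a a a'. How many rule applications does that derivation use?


Every bracketed nonterminal node [X ...] in the tree is produced by exactly one rule application.
Reading the tree off as a leftmost derivation:
  Step 1: S  =>  A A   (applied S -> A A)
  Step 2: A A  =>  a A   (applied A -> a)
  Step 3: a A  =>  a A A   (applied A -> A A)
  Step 4: a A A  =>  a a A   (applied A -> a)
  Step 5: a a A  =>  a a A A   (applied A -> A A)
  Step 6: a a A A  =>  a a a A   (applied A -> a)
  Step 7: a a a A  =>  a a a a   (applied A -> a)
Final yield: a a a a
Total rewrite steps: 7

7


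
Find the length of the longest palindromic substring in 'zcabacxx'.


Scanning 'zcabacxx' for palindromic substrings.
Substring at positions 1-5: 'cabac'.
Check: reverse('cabac') = 'cabac' -> palindrome confirmed.
Neighbouring characters ('z' / 'x') break symmetry, so it cannot extend further.
No longer palindromic substring exists; longest length = 5

5


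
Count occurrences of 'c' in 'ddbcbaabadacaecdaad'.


Scanning 'ddbcbaabadacaecdaad' for 'c':
  Position 3: 'c' -> MATCH (count: 1)
  Position 11: 'c' -> MATCH (count: 2)
  Position 14: 'c' -> MATCH (count: 3)
Total occurrences of 'c': 3

3


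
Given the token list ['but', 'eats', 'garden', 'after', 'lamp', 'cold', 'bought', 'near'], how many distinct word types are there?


Listing all tokens and tracking unique types:
  Token 1: 'but' -> NEW (unique so far: 1)
  Token 2: 'eats' -> NEW (unique so far: 2)
  Token 3: 'garden' -> NEW (unique so far: 3)
  Token 4: 'after' -> NEW (unique so far: 4)
  Token 5: 'lamp' -> NEW (unique so far: 5)
  Token 6: 'cold' -> NEW (unique so far: 6)
  Token 7: 'bought' -> NEW (unique so far: 7)
  Token 8: 'near' -> NEW (unique so far: 8)
Unique types: ('after', 'bought', 'but', 'cold', 'eats', 'garden', 'lamp', 'near')
Vocabulary size: 8

8


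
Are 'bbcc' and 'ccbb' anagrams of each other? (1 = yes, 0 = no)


Sort characters of 'bbcc': 'bbcc'
Sort characters of 'ccbb': 'bbcc'
Sorted forms match -> they ARE anagrams
Result: 1

1


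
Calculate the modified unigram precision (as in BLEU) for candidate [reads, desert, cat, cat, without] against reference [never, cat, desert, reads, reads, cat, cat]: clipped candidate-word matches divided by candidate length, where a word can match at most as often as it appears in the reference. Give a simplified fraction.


Reference word counts: {'cat': 3, 'desert': 1, 'never': 1, 'reads': 2}
Checking each candidate word (with clipping):
  'reads' -> in reference (ref count 2, used 1/2) -> match (matches: 1)
  'desert' -> in reference (ref count 1, used 1/1) -> match (matches: 2)
  'cat' -> in reference (ref count 3, used 1/3) -> match (matches: 3)
  'cat' -> in reference (ref count 3, used 2/3) -> match (matches: 4)
  'without' -> not in reference -> no match (matches: 4)
Clipped matches: 4, Candidate length: 5
Precision = 4/5

4/5
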